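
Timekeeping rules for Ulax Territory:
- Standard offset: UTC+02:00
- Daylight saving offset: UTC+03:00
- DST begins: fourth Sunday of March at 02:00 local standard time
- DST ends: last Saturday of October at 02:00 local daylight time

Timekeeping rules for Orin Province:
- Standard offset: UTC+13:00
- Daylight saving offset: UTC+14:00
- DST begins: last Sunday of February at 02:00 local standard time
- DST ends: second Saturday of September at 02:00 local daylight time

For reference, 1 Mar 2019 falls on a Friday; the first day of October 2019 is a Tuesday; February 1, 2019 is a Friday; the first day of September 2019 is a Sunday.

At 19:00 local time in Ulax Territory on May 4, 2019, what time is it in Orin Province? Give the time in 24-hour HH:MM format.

1 March 2019 is a Friday, so the first Sunday is March 3 and the fourth is March 24.
1 October 2019 is a Tuesday, so Saturdays fall on 5, 12, 19, 26; the last is October 26.
May 4, 2019 lies within the daylight-saving period (24 March – 26 October), so Ulax Territory is on daylight time, UTC+03:00.
19:00 Ulax Territory − 3h = 16:00 UTC.
1 February 2019 is a Friday, so Sundays fall on 3, 10, 17, 24; the last is February 24.
1 September 2019 is a Sunday, so the first Saturday is September 7 and the second is September 14.
At the standard offset (UTC+13:00), 16:00 UTC + 13h = 05:00 Orin Province standard time (rolling into the next day, 5 May 2019).
Daylight saving runs 24 February – 14 September; the standard-time date in Orin Province, May 5, 2019, is inside that window, so Orin Province is at UTC+14:00.
16:00 UTC + 14h = 06:00 Orin Province (rolling into the next day, 5 May 2019).

06:00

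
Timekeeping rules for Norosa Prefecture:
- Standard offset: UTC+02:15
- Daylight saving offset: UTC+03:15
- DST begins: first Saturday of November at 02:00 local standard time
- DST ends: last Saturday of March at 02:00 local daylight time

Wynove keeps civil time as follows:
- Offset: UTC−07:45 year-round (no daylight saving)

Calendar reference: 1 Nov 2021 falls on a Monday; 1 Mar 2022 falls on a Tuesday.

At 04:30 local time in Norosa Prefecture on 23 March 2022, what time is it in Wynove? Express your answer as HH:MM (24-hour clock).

1 November 2021 is a Monday, so the first Saturday is November 6.
1 March 2022 is a Tuesday, so Saturdays fall on 5, 12, 19, 26; the last is March 26.
Daylight saving runs 6 November 2021 – 26 March 2022; 23 March 2022 is inside that window, so Norosa Prefecture is at UTC+03:15.
04:30 Norosa Prefecture − 3h15m = 01:15 UTC.
Wynove has no daylight saving, so its offset is UTC−07:45 year-round.
01:15 UTC − 7h45m = 17:30 Wynove (rolling into the previous day, 22 March 2022).

17:30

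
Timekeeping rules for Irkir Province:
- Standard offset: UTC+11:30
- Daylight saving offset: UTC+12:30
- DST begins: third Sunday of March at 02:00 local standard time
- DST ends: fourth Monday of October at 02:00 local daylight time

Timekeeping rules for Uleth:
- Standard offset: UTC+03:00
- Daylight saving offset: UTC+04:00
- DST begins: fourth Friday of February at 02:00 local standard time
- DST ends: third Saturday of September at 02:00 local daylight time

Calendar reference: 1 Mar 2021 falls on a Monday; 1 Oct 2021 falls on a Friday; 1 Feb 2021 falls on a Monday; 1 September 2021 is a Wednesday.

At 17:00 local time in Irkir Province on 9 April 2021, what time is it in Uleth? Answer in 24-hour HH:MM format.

08:30

1 March 2021 is a Monday, so the first Sunday is March 7 and the third is March 21.
1 October 2021 is a Friday, so the first Monday is October 4 and the fourth is October 25.
9 April 2021 falls between 21 March and 25 October, so daylight saving is in effect and Irkir Province is at UTC+12:30.
17:00 Irkir Province − 12h30m = 04:30 UTC.
1 February 2021 is a Monday, so the first Friday is February 5 and the fourth is February 26.
1 September 2021 is a Wednesday, so the first Saturday is September 4 and the third is September 18.
At the standard offset (UTC+03:00), 04:30 UTC + 3h = 07:30 Uleth standard time.
The standard-time date in Uleth, 9 April 2021, lies within the daylight-saving period (26 February – 18 September), so Uleth is on daylight time, UTC+04:00.
04:30 UTC + 4h = 08:30 Uleth.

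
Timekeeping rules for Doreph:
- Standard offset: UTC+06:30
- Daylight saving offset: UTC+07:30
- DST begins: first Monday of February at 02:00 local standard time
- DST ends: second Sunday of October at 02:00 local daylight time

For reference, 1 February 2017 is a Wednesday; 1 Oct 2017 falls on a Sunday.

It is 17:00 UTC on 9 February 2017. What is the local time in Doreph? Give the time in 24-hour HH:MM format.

1 February 2017 is a Wednesday, so the first Monday is February 6.
1 October 2017 is a Sunday, so the first Sunday is October 1 and the second is October 8.
At the standard offset (UTC+06:30), 17:00 UTC + 6h30m = 23:30 Doreph standard time.
Daylight saving runs 6 February – 8 October; the standard-time date in Doreph, 9 February 2017, is inside that window, so Doreph is at UTC+07:30.
17:00 UTC + 7h30m = 00:30 local (rolling into the next day, 10 February 2017).

00:30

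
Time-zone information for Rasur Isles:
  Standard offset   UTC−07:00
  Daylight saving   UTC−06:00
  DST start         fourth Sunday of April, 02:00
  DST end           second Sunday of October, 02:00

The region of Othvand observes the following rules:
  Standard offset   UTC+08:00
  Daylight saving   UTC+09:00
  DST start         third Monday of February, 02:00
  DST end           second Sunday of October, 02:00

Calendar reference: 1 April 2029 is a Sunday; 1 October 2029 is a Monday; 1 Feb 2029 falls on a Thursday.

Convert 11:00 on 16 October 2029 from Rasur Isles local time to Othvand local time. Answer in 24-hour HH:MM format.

1 April 2029 is a Sunday, so the first Sunday is April 1 and the fourth is April 22.
1 October 2029 is a Monday, so the first Sunday is October 7 and the second is October 14.
16 October 2029 does not fall between 22 April and 14 October, so daylight saving is not in effect and Rasur Isles is at UTC−07:00.
11:00 Rasur Isles + 7h = 18:00 UTC.
1 February 2029 is a Thursday, so the first Monday is February 5 and the third is February 19.
1 October 2029 is a Monday, so the first Sunday is October 7 and the second is October 14.
At the standard offset (UTC+08:00), 18:00 UTC + 8h = 02:00 Othvand standard time (rolling into the next day, 17 October 2029).
Daylight saving runs 19 February – 14 October; the standard-time date in Othvand, 17 October 2029, is outside that window, so Othvand is on standard time at UTC+08:00.
18:00 UTC + 8h = 02:00 Othvand (rolling into the next day, 17 October 2029).

02:00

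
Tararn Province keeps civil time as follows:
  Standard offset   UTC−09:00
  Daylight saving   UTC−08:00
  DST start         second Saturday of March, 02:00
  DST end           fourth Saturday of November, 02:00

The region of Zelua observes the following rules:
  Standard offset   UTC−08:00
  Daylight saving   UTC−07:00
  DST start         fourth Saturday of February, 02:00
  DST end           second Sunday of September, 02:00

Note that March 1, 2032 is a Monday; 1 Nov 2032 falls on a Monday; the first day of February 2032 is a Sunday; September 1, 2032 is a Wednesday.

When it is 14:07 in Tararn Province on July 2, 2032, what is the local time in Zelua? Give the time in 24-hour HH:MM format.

1 March 2032 is a Monday, so the first Saturday is March 6 and the second is March 13.
1 November 2032 is a Monday, so the first Saturday is November 6 and the fourth is November 27.
July 2, 2032 lies within the daylight-saving period (13 March – 27 November), so Tararn Province is on daylight time, UTC−08:00.
14:07 Tararn Province + 8h = 22:07 UTC.
1 February 2032 is a Sunday, so the first Saturday is February 7 and the fourth is February 28.
1 September 2032 is a Wednesday, so the first Sunday is September 5 and the second is September 12.
At the standard offset (UTC−08:00), 22:07 UTC − 8h = 14:07 Zelua standard time.
The standard-time date in Zelua, July 2, 2032, falls between 28 February and 12 September, so daylight saving is in effect and Zelua is at UTC−07:00.
22:07 UTC − 7h = 15:07 Zelua.

15:07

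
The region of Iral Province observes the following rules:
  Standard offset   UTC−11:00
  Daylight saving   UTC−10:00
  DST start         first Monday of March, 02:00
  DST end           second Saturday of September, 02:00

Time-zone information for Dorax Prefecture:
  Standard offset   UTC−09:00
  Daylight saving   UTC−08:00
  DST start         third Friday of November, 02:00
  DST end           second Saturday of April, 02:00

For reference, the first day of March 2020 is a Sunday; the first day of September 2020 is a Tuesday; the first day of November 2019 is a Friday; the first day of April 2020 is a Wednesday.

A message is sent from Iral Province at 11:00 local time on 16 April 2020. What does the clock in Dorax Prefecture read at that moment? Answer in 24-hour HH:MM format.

1 March 2020 is a Sunday, so the first Monday is March 2.
1 September 2020 is a Tuesday, so the first Saturday is September 5 and the second is September 12.
16 April 2020 falls between 2 March and 12 September, so daylight saving is in effect and Iral Province is at UTC−10:00.
11:00 Iral Province + 10h = 21:00 UTC.
1 November 2019 is a Friday, so the first Friday is November 1 and the third is November 15.
1 April 2020 is a Wednesday, so the first Saturday is April 4 and the second is April 11.
At the standard offset (UTC−09:00), 21:00 UTC − 9h = 12:00 Dorax Prefecture standard time.
Daylight saving runs 15 November 2019 – 11 April 2020; the standard-time date in Dorax Prefecture, 16 April 2020, is outside that window, so Dorax Prefecture is on standard time at UTC−09:00.
21:00 UTC − 9h = 12:00 Dorax Prefecture.

12:00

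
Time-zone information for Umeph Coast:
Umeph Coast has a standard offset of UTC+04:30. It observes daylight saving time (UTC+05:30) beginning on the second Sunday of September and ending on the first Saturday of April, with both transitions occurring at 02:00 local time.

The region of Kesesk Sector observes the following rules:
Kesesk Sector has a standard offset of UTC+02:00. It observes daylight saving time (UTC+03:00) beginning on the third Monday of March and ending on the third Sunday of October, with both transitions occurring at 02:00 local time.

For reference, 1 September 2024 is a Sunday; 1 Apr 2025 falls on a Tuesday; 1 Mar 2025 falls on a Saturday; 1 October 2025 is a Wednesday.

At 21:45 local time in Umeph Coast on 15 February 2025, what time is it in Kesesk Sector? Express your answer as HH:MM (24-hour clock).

18:15

1 September 2024 is a Sunday, so the first Sunday is September 1 and the second is September 8.
1 April 2025 is a Tuesday, so the first Saturday is April 5.
15 February 2025 lies within the daylight-saving period (8 September 2024 – 5 April 2025), so Umeph Coast is on daylight time, UTC+05:30.
21:45 Umeph Coast − 5h30m = 16:15 UTC.
1 March 2025 is a Saturday, so the first Monday is March 3 and the third is March 17.
1 October 2025 is a Wednesday, so the first Sunday is October 5 and the third is October 19.
At the standard offset (UTC+02:00), 16:15 UTC + 2h = 18:15 Kesesk Sector standard time.
The standard-time date in Kesesk Sector, 15 February 2025, does not fall between 17 March and 19 October, so daylight saving is not in effect and Kesesk Sector is at UTC+02:00.
16:15 UTC + 2h = 18:15 Kesesk Sector.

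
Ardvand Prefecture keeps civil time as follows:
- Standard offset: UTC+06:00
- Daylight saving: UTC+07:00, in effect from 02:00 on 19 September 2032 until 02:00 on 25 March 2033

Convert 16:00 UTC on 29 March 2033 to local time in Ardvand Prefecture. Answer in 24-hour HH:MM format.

At the standard offset (UTC+06:00), 16:00 UTC + 6h = 22:00 Ardvand Prefecture standard time.
The standard-time date in Ardvand Prefecture, 29 March 2033, does not fall between 19 September 2032 and 25 March 2033, so daylight saving is not in effect and Ardvand Prefecture is at UTC+06:00.
16:00 UTC + 6h = 22:00 local.

22:00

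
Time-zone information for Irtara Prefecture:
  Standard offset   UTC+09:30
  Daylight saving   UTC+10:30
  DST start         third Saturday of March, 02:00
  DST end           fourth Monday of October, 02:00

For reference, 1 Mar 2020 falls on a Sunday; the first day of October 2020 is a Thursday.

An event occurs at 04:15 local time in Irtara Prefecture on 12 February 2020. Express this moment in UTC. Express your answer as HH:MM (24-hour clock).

18:45

1 March 2020 is a Sunday, so the first Saturday is March 7 and the third is March 21.
1 October 2020 is a Thursday, so the first Monday is October 5 and the fourth is October 26.
12 February 2020 is outside the daylight-saving period (21 March – 26 October), so Irtara Prefecture is on standard time, UTC+09:30.
04:15 local − 9h30m = 18:45 UTC (rolling into the previous day, 11 February 2020).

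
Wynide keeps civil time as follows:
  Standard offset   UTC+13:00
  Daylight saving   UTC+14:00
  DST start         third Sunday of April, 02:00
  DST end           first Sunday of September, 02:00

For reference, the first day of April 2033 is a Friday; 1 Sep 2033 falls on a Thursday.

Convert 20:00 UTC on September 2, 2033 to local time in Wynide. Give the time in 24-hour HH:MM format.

10:00

1 April 2033 is a Friday, so the first Sunday is April 3 and the third is April 17.
1 September 2033 is a Thursday, so the first Sunday is September 4.
At the standard offset (UTC+13:00), 20:00 UTC + 13h = 09:00 Wynide standard time (rolling into the next day, 3 September 2033).
The standard-time date in Wynide, September 3, 2033, lies within the daylight-saving period (17 April – 4 September), so Wynide is on daylight time, UTC+14:00.
20:00 UTC + 14h = 10:00 local (rolling into the next day, 3 September 2033).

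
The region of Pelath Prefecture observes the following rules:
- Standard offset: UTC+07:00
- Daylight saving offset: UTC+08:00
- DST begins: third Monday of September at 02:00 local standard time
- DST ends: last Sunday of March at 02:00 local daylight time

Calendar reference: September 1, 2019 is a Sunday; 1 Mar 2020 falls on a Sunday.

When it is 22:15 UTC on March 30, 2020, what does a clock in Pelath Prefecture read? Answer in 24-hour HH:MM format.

05:15

1 September 2019 is a Sunday, so the first Monday is September 2 and the third is September 16.
1 March 2020 is a Sunday, so Sundays fall on 1, 8, 15, 22, 29; the last is March 29.
At the standard offset (UTC+07:00), 22:15 UTC + 7h = 05:15 Pelath Prefecture standard time (rolling into the next day, 31 March 2020).
Daylight saving runs 16 September 2019 – 29 March 2020; the standard-time date in Pelath Prefecture, March 31, 2020, is outside that window, so Pelath Prefecture is on standard time at UTC+07:00.
22:15 UTC + 7h = 05:15 local (rolling into the next day, 31 March 2020).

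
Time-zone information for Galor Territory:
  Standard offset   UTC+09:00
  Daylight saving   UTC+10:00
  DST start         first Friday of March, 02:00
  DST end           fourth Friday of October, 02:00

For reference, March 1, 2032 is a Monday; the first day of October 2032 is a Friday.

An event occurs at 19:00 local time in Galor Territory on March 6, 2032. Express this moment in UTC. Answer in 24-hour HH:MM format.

1 March 2032 is a Monday, so the first Friday is March 5.
1 October 2032 is a Friday, so the first Friday is October 1 and the fourth is October 22.
Daylight saving runs 5 March – 22 October; March 6, 2032 is inside that window, so Galor Territory is at UTC+10:00.
19:00 local − 10h = 09:00 UTC.

09:00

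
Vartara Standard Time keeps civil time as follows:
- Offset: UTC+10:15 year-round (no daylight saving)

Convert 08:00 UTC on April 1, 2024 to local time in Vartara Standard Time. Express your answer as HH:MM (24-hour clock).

Vartara Standard Time stays on UTC+10:15 all year.
08:00 UTC + 10h15m = 18:15 local.

18:15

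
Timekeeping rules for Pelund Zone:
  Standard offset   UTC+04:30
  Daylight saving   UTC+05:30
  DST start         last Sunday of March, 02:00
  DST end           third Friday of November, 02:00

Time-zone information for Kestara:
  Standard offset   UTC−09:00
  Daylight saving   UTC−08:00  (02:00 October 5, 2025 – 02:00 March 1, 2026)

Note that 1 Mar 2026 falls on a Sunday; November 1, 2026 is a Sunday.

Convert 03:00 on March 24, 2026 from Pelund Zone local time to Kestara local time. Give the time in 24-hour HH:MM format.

1 March 2026 is a Sunday, so Sundays fall on 1, 8, 15, 22, 29; the last is March 29.
1 November 2026 is a Sunday, so the first Friday is November 6 and the third is November 20.
Daylight saving runs 29 March – 20 November; March 24, 2026 is outside that window, so Pelund Zone is on standard time at UTC+04:30.
03:00 Pelund Zone − 4h30m = 22:30 UTC (rolling into the previous day, 23 March 2026).
At the standard offset (UTC−09:00), 22:30 UTC − 9h = 13:30 Kestara standard time.
Daylight saving runs 5 October 2025 – 1 March 2026; the standard-time date in Kestara, March 23, 2026, is outside that window, so Kestara is on standard time at UTC−09:00.
22:30 UTC − 9h = 13:30 Kestara.

13:30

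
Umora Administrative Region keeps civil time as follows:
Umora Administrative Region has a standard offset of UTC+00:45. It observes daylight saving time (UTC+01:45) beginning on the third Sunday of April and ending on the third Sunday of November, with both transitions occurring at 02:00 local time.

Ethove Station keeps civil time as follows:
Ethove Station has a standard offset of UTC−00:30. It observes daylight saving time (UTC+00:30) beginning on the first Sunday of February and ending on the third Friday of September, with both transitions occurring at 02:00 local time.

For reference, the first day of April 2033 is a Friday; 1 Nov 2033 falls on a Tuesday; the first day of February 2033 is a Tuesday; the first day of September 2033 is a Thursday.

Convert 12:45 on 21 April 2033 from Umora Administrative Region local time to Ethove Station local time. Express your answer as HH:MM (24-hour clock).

11:30

1 April 2033 is a Friday, so the first Sunday is April 3 and the third is April 17.
1 November 2033 is a Tuesday, so the first Sunday is November 6 and the third is November 20.
21 April 2033 lies within the daylight-saving period (17 April – 20 November), so Umora Administrative Region is on daylight time, UTC+01:45.
12:45 Umora Administrative Region − 1h45m = 11:00 UTC.
1 February 2033 is a Tuesday, so the first Sunday is February 6.
1 September 2033 is a Thursday, so the first Friday is September 2 and the third is September 16.
At the standard offset (UTC−00:30), 11:00 UTC − 0h30m = 10:30 Ethove Station standard time.
The standard-time date in Ethove Station, 21 April 2033, lies within the daylight-saving period (6 February – 16 September), so Ethove Station is on daylight time, UTC+00:30.
11:00 UTC + 0h30m = 11:30 Ethove Station.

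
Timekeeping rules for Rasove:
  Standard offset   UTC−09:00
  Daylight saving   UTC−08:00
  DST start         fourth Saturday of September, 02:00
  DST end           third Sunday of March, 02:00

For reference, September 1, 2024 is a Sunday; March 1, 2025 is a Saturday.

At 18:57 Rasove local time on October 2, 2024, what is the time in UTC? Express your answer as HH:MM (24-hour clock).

02:57

1 September 2024 is a Sunday, so the first Saturday is September 7 and the fourth is September 28.
1 March 2025 is a Saturday, so the first Sunday is March 2 and the third is March 16.
October 2, 2024 lies within the daylight-saving period (28 September 2024 – 16 March 2025), so Rasove is on daylight time, UTC−08:00.
18:57 local + 8h = 02:57 UTC (rolling into the next day, 3 October 2024).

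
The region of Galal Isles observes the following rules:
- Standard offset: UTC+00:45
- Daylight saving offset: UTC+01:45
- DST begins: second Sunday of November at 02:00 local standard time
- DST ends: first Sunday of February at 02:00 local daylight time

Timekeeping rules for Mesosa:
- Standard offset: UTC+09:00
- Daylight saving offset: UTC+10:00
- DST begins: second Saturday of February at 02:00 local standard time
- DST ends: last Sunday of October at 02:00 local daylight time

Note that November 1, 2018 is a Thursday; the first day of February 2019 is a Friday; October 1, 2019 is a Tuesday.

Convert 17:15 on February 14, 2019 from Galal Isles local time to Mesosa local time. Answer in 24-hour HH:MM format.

02:30

1 November 2018 is a Thursday, so the first Sunday is November 4 and the second is November 11.
1 February 2019 is a Friday, so the first Sunday is February 3.
Daylight saving runs 11 November 2018 – 3 February 2019; February 14, 2019 is outside that window, so Galal Isles is on standard time at UTC+00:45.
17:15 Galal Isles − 0h45m = 16:30 UTC.
1 February 2019 is a Friday, so the first Saturday is February 2 and the second is February 9.
1 October 2019 is a Tuesday, so Sundays fall on 6, 13, 20, 27; the last is October 27.
At the standard offset (UTC+09:00), 16:30 UTC + 9h = 01:30 Mesosa standard time (rolling into the next day, 15 February 2019).
Daylight saving runs 9 February – 27 October; the standard-time date in Mesosa, February 15, 2019, is inside that window, so Mesosa is at UTC+10:00.
16:30 UTC + 10h = 02:30 Mesosa (rolling into the next day, 15 February 2019).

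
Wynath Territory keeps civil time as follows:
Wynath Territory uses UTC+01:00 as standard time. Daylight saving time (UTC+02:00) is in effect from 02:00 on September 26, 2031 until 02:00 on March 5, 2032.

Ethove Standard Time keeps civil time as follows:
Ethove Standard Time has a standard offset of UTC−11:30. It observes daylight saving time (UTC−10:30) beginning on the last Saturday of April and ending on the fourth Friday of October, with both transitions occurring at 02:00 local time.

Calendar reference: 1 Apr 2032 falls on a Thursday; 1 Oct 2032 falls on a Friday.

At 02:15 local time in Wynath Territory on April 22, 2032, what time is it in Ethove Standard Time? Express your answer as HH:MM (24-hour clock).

13:45

April 22, 2032 is outside the daylight-saving period (26 September 2031 – 5 March 2032), so Wynath Territory is on standard time, UTC+01:00.
02:15 Wynath Territory − 1h = 01:15 UTC.
1 April 2032 is a Thursday, so Saturdays fall on 3, 10, 17, 24; the last is April 24.
1 October 2032 is a Friday, so the first Friday is October 1 and the fourth is October 22.
At the standard offset (UTC−11:30), 01:15 UTC − 11h30m = 13:45 Ethove Standard Time standard time (rolling into the previous day, 21 April 2032).
The standard-time date in Ethove Standard Time, April 21, 2032, does not fall between 24 April and 22 October, so daylight saving is not in effect and Ethove Standard Time is at UTC−11:30.
01:15 UTC − 11h30m = 13:45 Ethove Standard Time (rolling into the previous day, 21 April 2032).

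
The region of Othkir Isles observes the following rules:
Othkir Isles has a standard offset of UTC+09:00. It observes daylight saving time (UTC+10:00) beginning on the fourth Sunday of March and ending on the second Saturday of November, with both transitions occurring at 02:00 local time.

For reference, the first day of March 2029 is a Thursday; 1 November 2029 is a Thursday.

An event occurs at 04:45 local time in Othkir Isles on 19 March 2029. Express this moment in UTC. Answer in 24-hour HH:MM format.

1 March 2029 is a Thursday, so the first Sunday is March 4 and the fourth is March 25.
1 November 2029 is a Thursday, so the first Saturday is November 3 and the second is November 10.
19 March 2029 is outside the daylight-saving period (25 March – 10 November), so Othkir Isles is on standard time, UTC+09:00.
04:45 local − 9h = 19:45 UTC (rolling into the previous day, 18 March 2029).

19:45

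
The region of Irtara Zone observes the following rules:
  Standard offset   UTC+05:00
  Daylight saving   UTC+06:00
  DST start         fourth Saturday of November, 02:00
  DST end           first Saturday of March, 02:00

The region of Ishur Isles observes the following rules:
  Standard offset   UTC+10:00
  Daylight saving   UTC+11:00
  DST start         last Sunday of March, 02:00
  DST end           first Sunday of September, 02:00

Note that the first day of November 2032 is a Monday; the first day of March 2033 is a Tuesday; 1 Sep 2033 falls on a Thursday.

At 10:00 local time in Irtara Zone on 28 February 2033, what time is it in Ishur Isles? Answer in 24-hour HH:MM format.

14:00

1 November 2032 is a Monday, so the first Saturday is November 6 and the fourth is November 27.
1 March 2033 is a Tuesday, so the first Saturday is March 5.
Daylight saving runs 27 November 2032 – 5 March 2033; 28 February 2033 is inside that window, so Irtara Zone is at UTC+06:00.
10:00 Irtara Zone − 6h = 04:00 UTC.
1 March 2033 is a Tuesday, so Sundays fall on 6, 13, 20, 27; the last is March 27.
1 September 2033 is a Thursday, so the first Sunday is September 4.
At the standard offset (UTC+10:00), 04:00 UTC + 10h = 14:00 Ishur Isles standard time.
The standard-time date in Ishur Isles, 28 February 2033, does not fall between 27 March and 4 September, so daylight saving is not in effect and Ishur Isles is at UTC+10:00.
04:00 UTC + 10h = 14:00 Ishur Isles.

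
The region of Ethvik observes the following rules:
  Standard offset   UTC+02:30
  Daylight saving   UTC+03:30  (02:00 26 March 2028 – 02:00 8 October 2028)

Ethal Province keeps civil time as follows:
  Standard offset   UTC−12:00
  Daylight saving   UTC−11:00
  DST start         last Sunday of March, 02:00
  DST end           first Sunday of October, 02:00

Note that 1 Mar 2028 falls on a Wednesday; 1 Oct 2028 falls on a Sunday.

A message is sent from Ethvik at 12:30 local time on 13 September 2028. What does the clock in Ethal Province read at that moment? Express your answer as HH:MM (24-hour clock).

13 September 2028 lies within the daylight-saving period (26 March – 8 October), so Ethvik is on daylight time, UTC+03:30.
12:30 Ethvik − 3h30m = 09:00 UTC.
1 March 2028 is a Wednesday, so Sundays fall on 5, 12, 19, 26; the last is March 26.
1 October 2028 is a Sunday, so the first Sunday is October 1.
At the standard offset (UTC−12:00), 09:00 UTC − 12h = 21:00 Ethal Province standard time (rolling into the previous day, 12 September 2028).
Daylight saving runs 26 March – 1 October; the standard-time date in Ethal Province, 12 September 2028, is inside that window, so Ethal Province is at UTC−11:00.
09:00 UTC − 11h = 22:00 Ethal Province (rolling into the previous day, 12 September 2028).

22:00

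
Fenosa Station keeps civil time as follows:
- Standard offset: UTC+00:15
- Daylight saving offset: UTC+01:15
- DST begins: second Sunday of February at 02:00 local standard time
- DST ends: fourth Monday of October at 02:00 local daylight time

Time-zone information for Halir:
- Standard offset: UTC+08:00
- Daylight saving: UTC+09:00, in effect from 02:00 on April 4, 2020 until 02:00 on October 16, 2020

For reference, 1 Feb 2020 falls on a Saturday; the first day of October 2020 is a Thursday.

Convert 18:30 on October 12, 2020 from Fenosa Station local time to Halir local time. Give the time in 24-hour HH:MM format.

1 February 2020 is a Saturday, so the first Sunday is February 2 and the second is February 9.
1 October 2020 is a Thursday, so the first Monday is October 5 and the fourth is October 26.
Daylight saving runs 9 February – 26 October; October 12, 2020 is inside that window, so Fenosa Station is at UTC+01:15.
18:30 Fenosa Station − 1h15m = 17:15 UTC.
At the standard offset (UTC+08:00), 17:15 UTC + 8h = 01:15 Halir standard time (rolling into the next day, 13 October 2020).
The standard-time date in Halir, October 13, 2020, lies within the daylight-saving period (4 April – 16 October), so Halir is on daylight time, UTC+09:00.
17:15 UTC + 9h = 02:15 Halir (rolling into the next day, 13 October 2020).

02:15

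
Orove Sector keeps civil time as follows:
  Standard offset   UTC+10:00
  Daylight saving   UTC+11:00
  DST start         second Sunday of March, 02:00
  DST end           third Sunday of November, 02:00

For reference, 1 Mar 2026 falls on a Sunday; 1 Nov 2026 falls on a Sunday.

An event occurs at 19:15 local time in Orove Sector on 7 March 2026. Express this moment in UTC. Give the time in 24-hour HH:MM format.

09:15

1 March 2026 is a Sunday, so the first Sunday is March 1 and the second is March 8.
1 November 2026 is a Sunday, so the first Sunday is November 1 and the third is November 15.
7 March 2026 does not fall between 8 March and 15 November, so daylight saving is not in effect and Orove Sector is at UTC+10:00.
19:15 local − 10h = 09:15 UTC.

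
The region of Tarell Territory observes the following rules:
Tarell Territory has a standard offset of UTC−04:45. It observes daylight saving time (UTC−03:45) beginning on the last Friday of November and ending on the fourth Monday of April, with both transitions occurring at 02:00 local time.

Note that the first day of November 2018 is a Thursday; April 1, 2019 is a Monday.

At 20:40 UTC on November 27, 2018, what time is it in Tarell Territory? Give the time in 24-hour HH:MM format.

1 November 2018 is a Thursday, so Fridays fall on 2, 9, 16, 23, 30; the last is November 30.
1 April 2019 is a Monday, so the first Monday is April 1 and the fourth is April 22.
At the standard offset (UTC−04:45), 20:40 UTC − 4h45m = 15:55 Tarell Territory standard time.
The standard-time date in Tarell Territory, November 27, 2018, is outside the daylight-saving period (30 November 2018 – 22 April 2019), so Tarell Territory is on standard time, UTC−04:45.
20:40 UTC − 4h45m = 15:55 local.

15:55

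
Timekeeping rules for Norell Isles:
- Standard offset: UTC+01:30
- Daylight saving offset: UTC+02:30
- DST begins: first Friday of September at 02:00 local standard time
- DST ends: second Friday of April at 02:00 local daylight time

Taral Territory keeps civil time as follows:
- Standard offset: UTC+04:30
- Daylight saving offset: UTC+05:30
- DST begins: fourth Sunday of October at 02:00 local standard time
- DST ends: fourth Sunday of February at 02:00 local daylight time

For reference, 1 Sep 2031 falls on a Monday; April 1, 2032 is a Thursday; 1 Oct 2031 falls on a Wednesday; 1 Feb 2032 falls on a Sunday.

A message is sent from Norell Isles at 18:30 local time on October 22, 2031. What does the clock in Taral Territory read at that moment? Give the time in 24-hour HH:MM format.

20:30

1 September 2031 is a Monday, so the first Friday is September 5.
1 April 2032 is a Thursday, so the first Friday is April 2 and the second is April 9.
October 22, 2031 lies within the daylight-saving period (5 September 2031 – 9 April 2032), so Norell Isles is on daylight time, UTC+02:30.
18:30 Norell Isles − 2h30m = 16:00 UTC.
1 October 2031 is a Wednesday, so the first Sunday is October 5 and the fourth is October 26.
1 February 2032 is a Sunday, so the first Sunday is February 1 and the fourth is February 22.
At the standard offset (UTC+04:30), 16:00 UTC + 4h30m = 20:30 Taral Territory standard time.
Daylight saving runs 26 October 2031 – 22 February 2032; the standard-time date in Taral Territory, October 22, 2031, is outside that window, so Taral Territory is on standard time at UTC+04:30.
16:00 UTC + 4h30m = 20:30 Taral Territory.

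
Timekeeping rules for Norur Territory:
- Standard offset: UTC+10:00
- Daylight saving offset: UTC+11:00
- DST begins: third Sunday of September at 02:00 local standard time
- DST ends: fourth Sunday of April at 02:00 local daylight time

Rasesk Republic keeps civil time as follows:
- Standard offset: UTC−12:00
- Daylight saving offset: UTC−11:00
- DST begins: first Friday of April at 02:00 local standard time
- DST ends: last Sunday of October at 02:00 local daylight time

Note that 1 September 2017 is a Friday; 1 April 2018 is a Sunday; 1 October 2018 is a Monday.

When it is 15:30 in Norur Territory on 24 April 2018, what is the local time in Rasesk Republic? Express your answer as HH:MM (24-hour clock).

1 September 2017 is a Friday, so the first Sunday is September 3 and the third is September 17.
1 April 2018 is a Sunday, so the first Sunday is April 1 and the fourth is April 22.
Daylight saving runs 17 September 2017 – 22 April 2018; 24 April 2018 is outside that window, so Norur Territory is on standard time at UTC+10:00.
15:30 Norur Territory − 10h = 05:30 UTC.
1 April 2018 is a Sunday, so the first Friday is April 6.
1 October 2018 is a Monday, so Sundays fall on 7, 14, 21, 28; the last is October 28.
At the standard offset (UTC−12:00), 05:30 UTC − 12h = 17:30 Rasesk Republic standard time (rolling into the previous day, 23 April 2018).
The standard-time date in Rasesk Republic, 23 April 2018, lies within the daylight-saving period (6 April – 28 October), so Rasesk Republic is on daylight time, UTC−11:00.
05:30 UTC − 11h = 18:30 Rasesk Republic (rolling into the previous day, 23 April 2018).

18:30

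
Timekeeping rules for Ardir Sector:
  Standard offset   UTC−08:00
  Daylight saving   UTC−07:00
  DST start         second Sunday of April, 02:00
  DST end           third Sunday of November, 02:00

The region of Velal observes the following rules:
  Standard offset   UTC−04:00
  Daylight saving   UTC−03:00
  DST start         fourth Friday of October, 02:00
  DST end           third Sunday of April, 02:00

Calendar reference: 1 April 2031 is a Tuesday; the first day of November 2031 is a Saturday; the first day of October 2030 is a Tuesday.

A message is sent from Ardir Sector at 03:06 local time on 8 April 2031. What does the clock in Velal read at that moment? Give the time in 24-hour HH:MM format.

1 April 2031 is a Tuesday, so the first Sunday is April 6 and the second is April 13.
1 November 2031 is a Saturday, so the first Sunday is November 2 and the third is November 16.
8 April 2031 is outside the daylight-saving period (13 April – 16 November), so Ardir Sector is on standard time, UTC−08:00.
03:06 Ardir Sector + 8h = 11:06 UTC.
1 October 2030 is a Tuesday, so the first Friday is October 4 and the fourth is October 25.
1 April 2031 is a Tuesday, so the first Sunday is April 6 and the third is April 20.
At the standard offset (UTC−04:00), 11:06 UTC − 4h = 07:06 Velal standard time.
The standard-time date in Velal, 8 April 2031, falls between 25 October 2030 and 20 April 2031, so daylight saving is in effect and Velal is at UTC−03:00.
11:06 UTC − 3h = 08:06 Velal.

08:06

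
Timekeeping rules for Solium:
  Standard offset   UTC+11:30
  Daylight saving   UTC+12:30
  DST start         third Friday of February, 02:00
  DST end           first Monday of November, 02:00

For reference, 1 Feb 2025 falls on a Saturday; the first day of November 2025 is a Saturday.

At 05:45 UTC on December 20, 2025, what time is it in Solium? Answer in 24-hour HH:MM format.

1 February 2025 is a Saturday, so the first Friday is February 7 and the third is February 21.
1 November 2025 is a Saturday, so the first Monday is November 3.
At the standard offset (UTC+11:30), 05:45 UTC + 11h30m = 17:15 Solium standard time.
The standard-time date in Solium, December 20, 2025, is outside the daylight-saving period (21 February – 3 November), so Solium is on standard time, UTC+11:30.
05:45 UTC + 11h30m = 17:15 local.

17:15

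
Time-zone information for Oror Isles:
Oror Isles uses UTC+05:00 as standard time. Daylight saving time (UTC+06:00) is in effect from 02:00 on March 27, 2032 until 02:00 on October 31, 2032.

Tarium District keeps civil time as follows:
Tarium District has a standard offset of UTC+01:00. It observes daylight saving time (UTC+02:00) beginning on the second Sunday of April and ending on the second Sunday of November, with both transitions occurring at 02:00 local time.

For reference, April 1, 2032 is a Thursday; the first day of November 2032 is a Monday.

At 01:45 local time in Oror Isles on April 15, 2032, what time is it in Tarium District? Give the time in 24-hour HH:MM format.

April 15, 2032 falls between 27 March and 31 October, so daylight saving is in effect and Oror Isles is at UTC+06:00.
01:45 Oror Isles − 6h = 19:45 UTC (rolling into the previous day, 14 April 2032).
1 April 2032 is a Thursday, so the first Sunday is April 4 and the second is April 11.
1 November 2032 is a Monday, so the first Sunday is November 7 and the second is November 14.
At the standard offset (UTC+01:00), 19:45 UTC + 1h = 20:45 Tarium District standard time.
The standard-time date in Tarium District, April 14, 2032, lies within the daylight-saving period (11 April – 14 November), so Tarium District is on daylight time, UTC+02:00.
19:45 UTC + 2h = 21:45 Tarium District.

21:45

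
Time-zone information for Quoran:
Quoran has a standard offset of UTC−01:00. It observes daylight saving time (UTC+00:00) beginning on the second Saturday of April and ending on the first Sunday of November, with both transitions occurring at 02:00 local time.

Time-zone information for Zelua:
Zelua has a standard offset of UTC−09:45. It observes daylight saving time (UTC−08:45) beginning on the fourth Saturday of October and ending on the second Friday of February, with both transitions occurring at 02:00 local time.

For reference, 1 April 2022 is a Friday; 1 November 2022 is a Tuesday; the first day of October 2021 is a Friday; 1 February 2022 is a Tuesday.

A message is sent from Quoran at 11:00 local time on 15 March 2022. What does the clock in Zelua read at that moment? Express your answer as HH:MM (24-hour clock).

02:15

1 April 2022 is a Friday, so the first Saturday is April 2 and the second is April 9.
1 November 2022 is a Tuesday, so the first Sunday is November 6.
15 March 2022 does not fall between 9 April and 6 November, so daylight saving is not in effect and Quoran is at UTC−01:00.
11:00 Quoran + 1h = 12:00 UTC.
1 October 2021 is a Friday, so the first Saturday is October 2 and the fourth is October 23.
1 February 2022 is a Tuesday, so the first Friday is February 4 and the second is February 11.
At the standard offset (UTC−09:45), 12:00 UTC − 9h45m = 02:15 Zelua standard time.
The standard-time date in Zelua, 15 March 2022, does not fall between 23 October 2021 and 11 February 2022, so daylight saving is not in effect and Zelua is at UTC−09:45.
12:00 UTC − 9h45m = 02:15 Zelua.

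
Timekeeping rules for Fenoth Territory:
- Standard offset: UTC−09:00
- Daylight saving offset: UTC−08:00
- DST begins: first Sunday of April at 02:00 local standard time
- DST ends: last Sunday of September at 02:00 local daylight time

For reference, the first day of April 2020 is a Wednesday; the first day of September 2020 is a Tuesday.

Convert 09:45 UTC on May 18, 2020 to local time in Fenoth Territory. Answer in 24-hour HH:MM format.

01:45

1 April 2020 is a Wednesday, so the first Sunday is April 5.
1 September 2020 is a Tuesday, so Sundays fall on 6, 13, 20, 27; the last is September 27.
At the standard offset (UTC−09:00), 09:45 UTC − 9h = 00:45 Fenoth Territory standard time.
The standard-time date in Fenoth Territory, May 18, 2020, lies within the daylight-saving period (5 April – 27 September), so Fenoth Territory is on daylight time, UTC−08:00.
09:45 UTC − 8h = 01:45 local.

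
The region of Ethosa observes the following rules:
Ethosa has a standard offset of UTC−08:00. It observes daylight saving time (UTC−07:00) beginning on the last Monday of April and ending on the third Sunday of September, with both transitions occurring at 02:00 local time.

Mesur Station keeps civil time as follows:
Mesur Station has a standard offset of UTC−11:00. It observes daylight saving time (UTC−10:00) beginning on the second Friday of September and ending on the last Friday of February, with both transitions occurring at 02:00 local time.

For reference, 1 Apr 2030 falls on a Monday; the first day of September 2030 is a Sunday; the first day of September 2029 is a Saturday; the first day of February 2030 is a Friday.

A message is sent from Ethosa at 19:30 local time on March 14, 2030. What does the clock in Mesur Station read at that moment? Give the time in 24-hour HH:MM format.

16:30

1 April 2030 is a Monday, so Mondays fall on 1, 8, 15, 22, 29; the last is April 29.
1 September 2030 is a Sunday, so the first Sunday is September 1 and the third is September 15.
Daylight saving runs 29 April – 15 September; March 14, 2030 is outside that window, so Ethosa is on standard time at UTC−08:00.
19:30 Ethosa + 8h = 03:30 UTC (rolling into the next day, 15 March 2030).
1 September 2029 is a Saturday, so the first Friday is September 7 and the second is September 14.
1 February 2030 is a Friday, so Fridays fall on 1, 8, 15, 22; the last is February 22.
At the standard offset (UTC−11:00), 03:30 UTC − 11h = 16:30 Mesur Station standard time (rolling into the previous day, 14 March 2030).
Daylight saving runs 14 September 2029 – 22 February 2030; the standard-time date in Mesur Station, March 14, 2030, is outside that window, so Mesur Station is on standard time at UTC−11:00.
03:30 UTC − 11h = 16:30 Mesur Station (rolling into the previous day, 14 March 2030).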